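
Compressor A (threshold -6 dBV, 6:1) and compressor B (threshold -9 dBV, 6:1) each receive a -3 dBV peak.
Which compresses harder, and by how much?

B, by 2.5 dB

A: overshoot 3 dB → output overshoot 0.5 dB → GR 2.5 dB.
B: overshoot 6 dB → output overshoot 1 dB → GR 5 dB.
B applies 2.5 dB more gain reduction.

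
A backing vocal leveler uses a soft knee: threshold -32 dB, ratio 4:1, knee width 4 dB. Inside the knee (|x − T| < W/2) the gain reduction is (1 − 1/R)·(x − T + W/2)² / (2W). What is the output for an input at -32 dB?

-32.375 dB

x − T + W/2 = -32 − (-32) + 2 = 2.
GR = (1 − 1/4) × 2² / 8 = 0.75 × 4 / 8 = 0.375 dB.
Output = -32 − 0.375 = -32.375 dB.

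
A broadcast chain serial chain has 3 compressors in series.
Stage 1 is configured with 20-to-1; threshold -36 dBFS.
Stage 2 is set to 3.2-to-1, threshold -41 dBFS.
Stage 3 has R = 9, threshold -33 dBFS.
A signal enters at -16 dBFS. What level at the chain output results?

-39.125 dBFS

Stage 1: 20 dB above -36 dBFS, reduced 20:1 to 1 dB above → -35 dBFS.
Stage 2: -35 dBFS is 6 dB over -41 dBFS; at 3.2:1 that becomes 1.875 dB over, giving -39.125 dBFS.
Stage 3: -39.125 dBFS ≤ -33 dBFS, so stage 3 doesn't engage; output -39.125 dBFS.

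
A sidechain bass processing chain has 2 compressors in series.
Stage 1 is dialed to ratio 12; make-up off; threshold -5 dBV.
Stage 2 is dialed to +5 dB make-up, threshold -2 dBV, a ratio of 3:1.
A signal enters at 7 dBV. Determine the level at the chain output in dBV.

Stage 1: 12 dB above -5 dBV, reduced 12:1 to 1 dB above → -4 dBV.
Stage 2: -4 dBV ≤ -2 dBV, so stage 2 doesn't engage; make-up brings it to 1 dBV.

1 dBV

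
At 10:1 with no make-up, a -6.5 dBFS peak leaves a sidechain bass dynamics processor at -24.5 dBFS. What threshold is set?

Let T be the threshold. Output overshoot = (input overshoot)/R, so -24.5 − T = (-6.5 − T)/10.
10·(-24.5 − T) = -6.5 − T → 9·T = -245 − (-6.5) = -238.5.
T = -238.5/9 = -26.5 dBFS.

-26.5 dBFS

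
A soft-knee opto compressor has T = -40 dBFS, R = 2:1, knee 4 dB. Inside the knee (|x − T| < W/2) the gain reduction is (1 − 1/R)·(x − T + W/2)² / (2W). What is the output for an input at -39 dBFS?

-39.5625 dBFS

x − T + W/2 = -39 − (-40) + 2 = 3.
GR = (1 − 1/2) × 3² / 8 = 0.5 × 9 / 8 = 0.5625 dB.
Output = -39 − 0.5625 = -39.5625 dBFS.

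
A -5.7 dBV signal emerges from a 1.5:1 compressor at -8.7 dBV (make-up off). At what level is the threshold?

-14.7 dBV

Let T be the threshold. Output overshoot = (input overshoot)/R, so -8.7 − T = (-5.7 − T)/1.5.
1.5·(-8.7 − T) = -5.7 − T → 0.5·T = -13.05 − (-5.7) = -7.35.
T = -7.35/0.5 = -14.7 dBV.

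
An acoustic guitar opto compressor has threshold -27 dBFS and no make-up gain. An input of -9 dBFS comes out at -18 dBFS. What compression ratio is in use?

Input overshoot = -9 − (-27) = 18 dB; output overshoot = -18 − (-27) = 9 dB.
Ratio = 18 / 9 = 2.

2:1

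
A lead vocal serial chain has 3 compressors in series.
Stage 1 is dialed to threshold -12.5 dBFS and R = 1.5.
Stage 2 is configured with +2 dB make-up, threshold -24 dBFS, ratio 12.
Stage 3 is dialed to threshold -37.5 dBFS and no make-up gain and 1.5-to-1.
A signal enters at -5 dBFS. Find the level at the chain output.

Stage 1: 7.5 dB above -12.5 dBFS, reduced 1.5:1 to 5 dB above → -7.5 dBFS.
Stage 2: -7.5 dBFS is 16.5 dB over -24 dBFS; at 12:1 that becomes 1.375 dB over, giving -22.625 dBFS; +2 dB make-up → -20.625 dBFS.
Stage 3: -20.625 dBFS is 16.875 dB over -37.5 dBFS; at 1.5:1 that becomes 11.25 dB over, giving -26.25 dBFS.

-26.25 dBFS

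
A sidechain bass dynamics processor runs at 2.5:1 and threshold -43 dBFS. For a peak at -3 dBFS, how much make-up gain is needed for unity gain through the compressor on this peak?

24 dB

Without make-up, output = threshold + overshoot/2.5 = -43 + 16 = -27 dBFS.
Gap to target: 24 dB.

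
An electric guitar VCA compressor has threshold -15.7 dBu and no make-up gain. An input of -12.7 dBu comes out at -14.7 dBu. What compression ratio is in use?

3:1

Input overshoot = -12.7 − (-15.7) = 3 dB; output overshoot = -14.7 − (-15.7) = 1 dB.
Ratio = 3 / 1 = 3.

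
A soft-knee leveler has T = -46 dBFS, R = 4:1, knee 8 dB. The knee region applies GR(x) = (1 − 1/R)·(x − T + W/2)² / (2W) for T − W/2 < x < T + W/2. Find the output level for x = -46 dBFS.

x − T + W/2 = -46 − (-46) + 4 = 4.
GR = (1 − 1/4) × 4² / 16 = 0.75 × 16 / 16 = 0.75 dB.
Output = -46 − 0.75 = -46.75 dBFS.

-46.75 dBFS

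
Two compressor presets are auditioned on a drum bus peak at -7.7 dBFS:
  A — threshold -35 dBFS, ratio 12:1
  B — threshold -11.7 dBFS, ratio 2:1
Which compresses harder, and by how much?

A, by 23.025 dB

A: 27.3 dB over, compressed to 2.275 dB over, so 25.025 dB of GR.
B: 4 dB over, compressed to 2 dB over, so 2 dB of GR.
A applies 23.025 dB more gain reduction.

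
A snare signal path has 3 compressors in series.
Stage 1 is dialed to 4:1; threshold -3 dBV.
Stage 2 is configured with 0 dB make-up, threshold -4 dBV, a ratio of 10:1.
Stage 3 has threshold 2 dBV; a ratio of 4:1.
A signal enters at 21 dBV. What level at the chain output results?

Stage 1: 21 dBV is 24 dB over -3 dBV; at 4:1 that becomes 6 dB over, giving 3 dBV.
Stage 2: 3 dBV is 7 dB over -4 dBV; at 10:1 that becomes 0.7 dB over, giving -3.3 dBV.
Stage 3: below threshold (-3.3 ≤ 2); passes unchanged; output -3.3 dBV.

-3.3 dBV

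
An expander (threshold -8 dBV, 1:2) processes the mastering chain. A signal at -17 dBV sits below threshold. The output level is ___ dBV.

The input is 9 dB below the -8 dBV threshold.
A 1:2 expander multiplies undershoot by 2: 9 × 2 = 18 dB below threshold.
Output = -8 − 18 = -26 dBV.

-26 dBV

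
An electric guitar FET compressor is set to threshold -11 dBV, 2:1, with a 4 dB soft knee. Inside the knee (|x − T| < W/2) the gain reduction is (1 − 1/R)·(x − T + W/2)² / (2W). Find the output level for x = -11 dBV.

x − T + W/2 = -11 − (-11) + 2 = 2.
GR = (1 − 1/2) × 2² / 8 = 0.5 × 4 / 8 = 0.25 dB.
Output = -11 − 0.25 = -11.25 dBV.

-11.25 dBV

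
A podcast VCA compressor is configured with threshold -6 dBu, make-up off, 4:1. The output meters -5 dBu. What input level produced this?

-2 dBu

That's 1 dB above the -6 dBu threshold.
Before 4:1 compression the overshoot was 1 × 4 = 4 dB, so input = -6 + 4 = -2 dBu.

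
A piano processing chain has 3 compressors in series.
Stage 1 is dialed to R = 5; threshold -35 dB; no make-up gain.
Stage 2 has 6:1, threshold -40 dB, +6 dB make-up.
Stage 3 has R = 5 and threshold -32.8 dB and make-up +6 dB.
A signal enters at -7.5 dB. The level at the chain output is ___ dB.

Stage 1: -7.5 dB is 27.5 dB over -35 dB; at 5:1 that becomes 5.5 dB over, giving -29.5 dB.
Stage 2: -29.5 dB is 10.5 dB over -40 dB; at 6:1 that becomes 1.75 dB over, giving -38.25 dB; +6 dB make-up → -32.25 dB.
Stage 3: 0.55 dB above -32.8 dB, reduced 5:1 to 0.11 dB above → -32.69 dB; +6 dB make-up → -26.69 dB.

-26.69 dB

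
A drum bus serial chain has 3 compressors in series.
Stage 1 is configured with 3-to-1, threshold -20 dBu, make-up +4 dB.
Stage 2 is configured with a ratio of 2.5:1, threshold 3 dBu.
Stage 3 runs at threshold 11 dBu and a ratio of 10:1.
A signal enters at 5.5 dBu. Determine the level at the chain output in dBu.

-7.5 dBu

Stage 1: overshoot 25.5 dB → 25.5/3 = 8.5 dB → -11.5 dBu; +4 dB make-up → -7.5 dBu.
Stage 2: -7.5 dBu is at or below the 3 dBu threshold — no compression; output -7.5 dBu.
Stage 3: -7.5 dBu is at or below the 11 dBu threshold — no compression; output -7.5 dBu.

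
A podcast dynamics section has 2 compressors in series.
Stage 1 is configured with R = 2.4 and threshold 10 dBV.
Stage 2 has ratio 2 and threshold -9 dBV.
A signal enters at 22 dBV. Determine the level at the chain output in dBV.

3 dBV

Stage 1: 22 dBV is 12 dB over 10 dBV; at 2.4:1 that becomes 5 dB over, giving 15 dBV.
Stage 2: 15 dBV is 24 dB over -9 dBV; at 2:1 that becomes 12 dB over, giving 3 dBV.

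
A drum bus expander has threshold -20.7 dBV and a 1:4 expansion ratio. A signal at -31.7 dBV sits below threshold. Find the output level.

Undershoot = (-20.7) − (-31.7) = 11 dB.
At 1:4, that expands to 44 dB under threshold.
Output = -20.7 − 44 = -64.7 dBV.

-64.7 dBV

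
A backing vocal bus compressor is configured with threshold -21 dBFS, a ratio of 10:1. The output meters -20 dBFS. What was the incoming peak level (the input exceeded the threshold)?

-11 dBFS

That's 1 dB above the -21 dBFS threshold.
Input overshoot = R × output overshoot = 10 dB → input = -21 + 10 = -11 dBFS.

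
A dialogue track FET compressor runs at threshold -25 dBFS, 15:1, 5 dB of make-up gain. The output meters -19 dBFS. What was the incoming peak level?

Before make-up, the level was -19 − 5 = -24 dBFS.
Post-compression overshoot = -24 − (-25) = 1 dB.
Input overshoot = R × output overshoot = 15 dB → input = -25 + 15 = -10 dBFS.

-10 dBFS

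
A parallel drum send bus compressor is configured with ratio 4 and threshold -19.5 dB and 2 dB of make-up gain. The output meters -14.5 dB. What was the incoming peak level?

Stripping the +2 dB make-up gives -16.5 dB at the gain stage.
The compressed level sits -16.5 − (-19.5) = 3 dB over threshold.
Before 4:1 compression the overshoot was 3 × 4 = 12 dB, so input = -19.5 + 12 = -7.5 dB.

-7.5 dB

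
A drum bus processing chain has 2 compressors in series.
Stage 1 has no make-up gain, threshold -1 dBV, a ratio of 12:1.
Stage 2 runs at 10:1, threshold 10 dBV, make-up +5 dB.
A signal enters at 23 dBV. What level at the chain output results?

6 dBV

Stage 1: 23 dBV is 24 dB over -1 dBV; at 12:1 that becomes 2 dB over, giving 1 dBV.
Stage 2: 1 dBV ≤ 10 dBV, so stage 2 doesn't engage; make-up brings it to 6 dBV.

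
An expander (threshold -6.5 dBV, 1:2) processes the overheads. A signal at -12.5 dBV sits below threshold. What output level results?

-18.5 dBV

The input is 6 dB below the -6.5 dBV threshold.
A 1:2 expander multiplies undershoot by 2: 6 × 2 = 12 dB below threshold.
Output = -6.5 − 12 = -18.5 dBV.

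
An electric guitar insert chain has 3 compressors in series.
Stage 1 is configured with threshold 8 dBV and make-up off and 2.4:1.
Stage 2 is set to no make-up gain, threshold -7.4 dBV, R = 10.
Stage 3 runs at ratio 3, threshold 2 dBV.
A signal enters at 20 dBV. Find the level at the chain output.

-5.36 dBV

Stage 1: 12 dB above 8 dBV, reduced 2.4:1 to 5 dB above → 13 dBV.
Stage 2: 20.4 dB above -7.4 dBV, reduced 10:1 to 2.04 dB above → -5.36 dBV.
Stage 3: below threshold (-5.36 ≤ 2); passes unchanged; output -5.36 dBV.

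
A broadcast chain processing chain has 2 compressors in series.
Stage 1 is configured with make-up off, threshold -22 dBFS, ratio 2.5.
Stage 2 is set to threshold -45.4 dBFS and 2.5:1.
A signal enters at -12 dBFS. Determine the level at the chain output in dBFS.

Stage 1: 10 dB above -22 dBFS, reduced 2.5:1 to 4 dB above → -18 dBFS.
Stage 2: overshoot 27.4 dB → 27.4/2.5 = 10.96 dB → -34.44 dBFS.

-34.44 dBFS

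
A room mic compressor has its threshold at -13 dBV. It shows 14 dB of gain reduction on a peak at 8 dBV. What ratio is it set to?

3:1

Input overshoot = 8 − (-13) = 21 dB.
Output overshoot = 21 − 14 = 7 dB.
Ratio = input overshoot / output overshoot = 21 / 7 = 3.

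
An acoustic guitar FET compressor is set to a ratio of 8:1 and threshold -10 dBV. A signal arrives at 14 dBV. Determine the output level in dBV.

-7 dBV

Overshoot: 14 − (-10) = 24 dB.
The 24 dB excess becomes 3 dB after 8:1 reduction.
So the level is -10 + 3 = -7 dBV.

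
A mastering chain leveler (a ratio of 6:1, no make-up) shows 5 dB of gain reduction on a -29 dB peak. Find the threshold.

Let T be the threshold. Output overshoot = (input overshoot)/R, so -34 − T = (-29 − T)/6.
6·(-34 − T) = -29 − T → 5·T = -204 − (-29) = -175.
T = -175/5 = -35 dB.

-35 dB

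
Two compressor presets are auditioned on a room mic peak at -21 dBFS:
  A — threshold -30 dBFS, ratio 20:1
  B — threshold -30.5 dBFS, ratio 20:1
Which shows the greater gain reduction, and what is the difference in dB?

B, by 0.475 dB

A: 9 dB over, compressed to 0.45 dB over, so 8.55 dB of GR.
B: 9.5 dB over, compressed to 0.475 dB over, so 9.025 dB of GR.
Difference: 0.475 dB in favour of B.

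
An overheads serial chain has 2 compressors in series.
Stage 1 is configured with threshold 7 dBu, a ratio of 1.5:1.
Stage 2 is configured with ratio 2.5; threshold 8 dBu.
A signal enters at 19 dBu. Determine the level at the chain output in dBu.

10.8 dBu

Stage 1: overshoot 12 dB → 12/1.5 = 8 dB → 15 dBu.
Stage 2: 15 dBu is 7 dB over 8 dBu; at 2.5:1 that becomes 2.8 dB over, giving 10.8 dBu.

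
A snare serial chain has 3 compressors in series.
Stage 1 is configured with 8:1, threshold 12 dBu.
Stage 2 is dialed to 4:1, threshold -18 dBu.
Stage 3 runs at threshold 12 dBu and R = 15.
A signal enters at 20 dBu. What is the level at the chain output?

Stage 1: overshoot 8 dB → 8/8 = 1 dB → 13 dBu.
Stage 2: 13 dBu is 31 dB over -18 dBu; at 4:1 that becomes 7.75 dB over, giving -10.25 dBu.
Stage 3: -10.25 dBu is at or below the 12 dBu threshold — no compression; output -10.25 dBu.

-10.25 dBu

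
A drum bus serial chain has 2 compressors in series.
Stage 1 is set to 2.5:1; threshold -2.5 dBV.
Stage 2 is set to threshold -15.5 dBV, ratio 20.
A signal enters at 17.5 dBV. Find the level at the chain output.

Stage 1: overshoot 20 dB → 20/2.5 = 8 dB → 5.5 dBV.
Stage 2: 21 dB above -15.5 dBV, reduced 20:1 to 1.05 dB above → -14.45 dBV.

-14.45 dBV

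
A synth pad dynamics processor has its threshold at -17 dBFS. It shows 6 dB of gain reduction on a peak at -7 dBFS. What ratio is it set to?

2.5:1

Input overshoot = -7 − (-17) = 10 dB.
Output overshoot = 10 − 6 = 4 dB.
Ratio = input overshoot / output overshoot = 10 / 4 = 2.5.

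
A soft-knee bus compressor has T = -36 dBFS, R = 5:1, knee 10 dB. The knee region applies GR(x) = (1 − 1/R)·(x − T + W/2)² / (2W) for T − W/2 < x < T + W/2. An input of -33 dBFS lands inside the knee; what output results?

x − T + W/2 = -33 − (-36) + 5 = 8.
GR = (1 − 1/5) × 8² / 20 = 0.8 × 64 / 20 = 2.56 dB.
Output = -33 − 2.56 = -35.56 dBFS.

-35.56 dBFS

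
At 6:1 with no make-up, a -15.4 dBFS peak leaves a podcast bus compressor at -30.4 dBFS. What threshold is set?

-33.4 dBFS

Gain reduction = -15.4 − (-30.4) = 15 dB; output overshoot = GR / (R − 1) = 15 / 5 = 3 dB.
Threshold = output − output overshoot = -30.4 − 3 = -33.4 dBFS.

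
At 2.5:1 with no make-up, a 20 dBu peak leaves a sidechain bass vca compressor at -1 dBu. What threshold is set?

-15 dBu

Gain reduction = 20 − (-1) = 21 dB; output overshoot = GR / (R − 1) = 21 / 1.5 = 14 dB.
Threshold = output − output overshoot = -1 − 14 = -15 dBu.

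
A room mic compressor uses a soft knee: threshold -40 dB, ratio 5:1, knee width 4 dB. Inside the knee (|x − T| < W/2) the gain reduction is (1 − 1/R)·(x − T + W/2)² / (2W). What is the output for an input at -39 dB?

x − T + W/2 = -39 − (-40) + 2 = 3.
GR = (1 − 1/5) × 3² / 8 = 0.8 × 9 / 8 = 0.9 dB.
Output = -39 − 0.9 = -39.9 dB.

-39.9 dB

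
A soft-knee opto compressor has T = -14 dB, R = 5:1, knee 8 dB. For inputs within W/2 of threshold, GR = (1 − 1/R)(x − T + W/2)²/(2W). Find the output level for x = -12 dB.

x − T + W/2 = -12 − (-14) + 4 = 6.
GR = (1 − 1/5) × 6² / 16 = 0.8 × 36 / 16 = 1.8 dB.
Output = -12 − 1.8 = -13.8 dB.

-13.8 dB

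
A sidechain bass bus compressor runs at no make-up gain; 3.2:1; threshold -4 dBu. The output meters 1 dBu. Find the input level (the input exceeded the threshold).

The compressed level sits 1 − (-4) = 5 dB over threshold.
Input overshoot = R × output overshoot = 16 dB → input = -4 + 16 = 12 dBu.

12 dBu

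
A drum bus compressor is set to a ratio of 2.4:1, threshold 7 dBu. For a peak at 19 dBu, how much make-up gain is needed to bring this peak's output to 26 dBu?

Overshoot 12 dB → 12/2.4 = 5 dB after compression, so the compressed level is 7 + 5 = 12 dBu.
Make-up = target − compressed = 26 − 12 = 14 dB.

14 dB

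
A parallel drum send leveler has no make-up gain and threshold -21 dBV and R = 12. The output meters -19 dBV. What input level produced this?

Post-compression overshoot = -19 − (-21) = 2 dB.
Undo the ratio: input overshoot = 2 × 12 = 24 dB, giving input = 3 dBV.

3 dBV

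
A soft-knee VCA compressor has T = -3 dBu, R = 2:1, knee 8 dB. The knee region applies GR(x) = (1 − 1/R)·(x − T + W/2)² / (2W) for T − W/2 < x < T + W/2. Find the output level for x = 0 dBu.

x − T + W/2 = 0 − (-3) + 4 = 7.
GR = (1 − 1/2) × 7² / 16 = 0.5 × 49 / 16 = 1.53125 dB.
Output = 0 − 1.53125 = -1.53125 dBu.

-1.53125 dBu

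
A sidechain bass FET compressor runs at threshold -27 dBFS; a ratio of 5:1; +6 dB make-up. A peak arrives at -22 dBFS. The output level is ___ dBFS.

Overshoot: -22 − (-27) = 5 dB.
The 5 dB excess becomes 1 dB after 5:1 reduction.
That puts the output at -26 dBFS; make-up adds 6 dB, giving -20 dBFS.

-20 dBFS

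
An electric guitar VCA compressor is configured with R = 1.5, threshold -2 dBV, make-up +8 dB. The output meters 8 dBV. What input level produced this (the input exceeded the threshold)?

1 dBV

Stripping the +8 dB make-up gives 0 dBV at the gain stage.
That's 2 dB above the -2 dBV threshold.
Undo the ratio: input overshoot = 2 × 1.5 = 3 dB, giving input = 1 dBV.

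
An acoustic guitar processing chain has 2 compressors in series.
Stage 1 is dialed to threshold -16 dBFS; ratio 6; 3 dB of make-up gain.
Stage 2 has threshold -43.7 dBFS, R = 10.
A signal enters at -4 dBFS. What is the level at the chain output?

Stage 1: overshoot 12 dB → 12/6 = 2 dB → -14 dBFS; +3 dB make-up → -11 dBFS.
Stage 2: -11 dBFS is 32.7 dB over -43.7 dBFS; at 10:1 that becomes 3.27 dB over, giving -40.43 dBFS.

-40.43 dBFS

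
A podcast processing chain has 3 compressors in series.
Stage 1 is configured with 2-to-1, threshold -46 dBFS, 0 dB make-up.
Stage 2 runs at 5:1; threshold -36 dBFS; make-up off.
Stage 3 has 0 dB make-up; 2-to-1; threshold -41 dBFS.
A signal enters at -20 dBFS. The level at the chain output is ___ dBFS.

-38.2 dBFS

Stage 1: 26 dB above -46 dBFS, reduced 2:1 to 13 dB above → -33 dBFS.
Stage 2: 3 dB above -36 dBFS, reduced 5:1 to 0.6 dB above → -35.4 dBFS.
Stage 3: overshoot 5.6 dB → 5.6/2 = 2.8 dB → -38.2 dBFS.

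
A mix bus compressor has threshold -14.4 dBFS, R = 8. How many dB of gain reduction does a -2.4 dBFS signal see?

10.5 dB

-2.4 dBFS exceeds the threshold by 12 dB.
At 8:1, output sits 12/8 = 1.5 dB above threshold.
Gain reduction = 12 − 1.5 = 10.5 dB.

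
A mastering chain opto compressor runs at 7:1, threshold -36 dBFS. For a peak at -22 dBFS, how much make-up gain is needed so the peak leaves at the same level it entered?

Without make-up, output = threshold + overshoot/7 = -36 + 2 = -34 dBFS.
Gap to target: 12 dB.

12 dB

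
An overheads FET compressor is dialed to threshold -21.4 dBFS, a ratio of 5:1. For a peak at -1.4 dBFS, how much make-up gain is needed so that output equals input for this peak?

16 dB

Overshoot 20 dB → 20/5 = 4 dB after compression, so the compressed level is -21.4 + 4 = -17.4 dBFS.
Make-up = target − compressed = -1.4 − (-17.4) = 16 dB.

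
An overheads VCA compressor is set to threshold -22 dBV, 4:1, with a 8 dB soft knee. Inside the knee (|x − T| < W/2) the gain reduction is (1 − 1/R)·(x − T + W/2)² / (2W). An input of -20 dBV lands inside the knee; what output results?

-21.6875 dBV

x − T + W/2 = -20 − (-22) + 4 = 6.
GR = (1 − 1/4) × 6² / 16 = 0.75 × 36 / 16 = 1.6875 dB.
Output = -20 − 1.6875 = -21.6875 dBV.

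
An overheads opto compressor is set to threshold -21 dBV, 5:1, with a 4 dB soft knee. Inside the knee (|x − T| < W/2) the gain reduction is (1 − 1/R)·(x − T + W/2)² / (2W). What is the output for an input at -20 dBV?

-20.9 dBV

x − T + W/2 = -20 − (-21) + 2 = 3.
GR = (1 − 1/5) × 3² / 8 = 0.8 × 9 / 8 = 0.9 dB.
Output = -20 − 0.9 = -20.9 dBV.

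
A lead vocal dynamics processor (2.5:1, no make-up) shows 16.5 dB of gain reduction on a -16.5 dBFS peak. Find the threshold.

-44 dBFS

Gain reduction = -16.5 − (-33) = 16.5 dB; output overshoot = GR / (R − 1) = 16.5 / 1.5 = 11 dB.
Threshold = output − output overshoot = -33 − 11 = -44 dBFS.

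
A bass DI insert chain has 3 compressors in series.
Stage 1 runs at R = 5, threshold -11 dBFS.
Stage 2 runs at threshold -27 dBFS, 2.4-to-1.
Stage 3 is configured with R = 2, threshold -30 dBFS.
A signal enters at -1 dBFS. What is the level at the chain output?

-24.75 dBFS

Stage 1: -1 dBFS is 10 dB over -11 dBFS; at 5:1 that becomes 2 dB over, giving -9 dBFS.
Stage 2: overshoot 18 dB → 18/2.4 = 7.5 dB → -19.5 dBFS.
Stage 3: 10.5 dB above -30 dBFS, reduced 2:1 to 5.25 dB above → -24.75 dBFS.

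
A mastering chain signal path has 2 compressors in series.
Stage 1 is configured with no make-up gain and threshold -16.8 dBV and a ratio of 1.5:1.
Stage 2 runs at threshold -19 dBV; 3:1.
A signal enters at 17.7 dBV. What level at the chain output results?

-10.6 dBV

Stage 1: 17.7 dBV is 34.5 dB over -16.8 dBV; at 1.5:1 that becomes 23 dB over, giving 6.2 dBV.
Stage 2: 25.2 dB above -19 dBV, reduced 3:1 to 8.4 dB above → -10.6 dBV.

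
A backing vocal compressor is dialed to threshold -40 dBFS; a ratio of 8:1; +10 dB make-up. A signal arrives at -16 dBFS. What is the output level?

-27 dBFS

The input is 24 dB above the -40 dBFS threshold.
At 8:1 the overshoot is divided by 8, leaving 3 dB above threshold.
That puts the output at -37 dBFS; make-up adds 10 dB, giving -27 dBFS.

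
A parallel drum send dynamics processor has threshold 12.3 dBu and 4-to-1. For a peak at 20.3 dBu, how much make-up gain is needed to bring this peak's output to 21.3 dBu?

7 dB

The peak compresses to 12.3 + 8/4 = 14.3 dBu.
To reach 21.3 dBu requires 21.3 − 14.3 = 7 dB of make-up.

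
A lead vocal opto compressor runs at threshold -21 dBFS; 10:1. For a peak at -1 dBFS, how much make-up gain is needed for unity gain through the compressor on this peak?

18 dB

Without make-up, output = threshold + overshoot/10 = -21 + 2 = -19 dBFS.
Gap to target: 18 dB.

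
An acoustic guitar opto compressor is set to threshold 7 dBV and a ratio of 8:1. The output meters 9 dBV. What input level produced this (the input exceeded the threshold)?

Post-compression overshoot = 9 − 7 = 2 dB.
Before 8:1 compression the overshoot was 2 × 8 = 16 dB, so input = 7 + 16 = 23 dBV.

23 dBV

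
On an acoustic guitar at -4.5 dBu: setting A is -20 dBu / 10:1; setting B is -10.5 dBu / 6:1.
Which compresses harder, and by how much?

A, by 8.95 dB

A: overshoot 15.5 dB → output overshoot 1.55 dB → GR 13.95 dB.
B: overshoot 6 dB → output overshoot 1 dB → GR 5 dB.
A applies 8.95 dB more gain reduction.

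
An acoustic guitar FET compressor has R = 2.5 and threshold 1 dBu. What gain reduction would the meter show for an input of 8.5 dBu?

The signal is 7.5 dB above threshold.
A 2.5:1 ratio leaves 3 dB of that excess.
Gain reduction = 7.5 − 3 = 4.5 dB.

4.5 dB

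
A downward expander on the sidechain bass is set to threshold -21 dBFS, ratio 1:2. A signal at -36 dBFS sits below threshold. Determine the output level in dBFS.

Undershoot = (-21) − (-36) = 15 dB.
At 1:2, that expands to 30 dB under threshold.
Output = -21 − 30 = -51 dBFS.

-51 dBFS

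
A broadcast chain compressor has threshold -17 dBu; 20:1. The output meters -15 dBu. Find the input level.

23 dBu

The compressed level sits -15 − (-17) = 2 dB over threshold.
Undo the ratio: input overshoot = 2 × 20 = 40 dB, giving input = 23 dBu.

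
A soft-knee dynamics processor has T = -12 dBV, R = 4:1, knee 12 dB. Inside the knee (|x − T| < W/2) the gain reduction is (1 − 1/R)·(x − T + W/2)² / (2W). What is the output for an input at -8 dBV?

-11.125 dBV

x − T + W/2 = -8 − (-12) + 6 = 10.
GR = (1 − 1/4) × 10² / 24 = 0.75 × 100 / 24 = 3.125 dB.
Output = -8 − 3.125 = -11.125 dBV.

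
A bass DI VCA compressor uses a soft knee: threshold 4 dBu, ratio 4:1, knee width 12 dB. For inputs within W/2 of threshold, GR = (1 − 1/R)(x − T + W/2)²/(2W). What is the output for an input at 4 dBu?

x − T + W/2 = 4 − 4 + 6 = 6.
GR = (1 − 1/4) × 6² / 24 = 0.75 × 36 / 24 = 1.125 dB.
Output = 4 − 1.125 = 2.875 dBu.

2.875 dBu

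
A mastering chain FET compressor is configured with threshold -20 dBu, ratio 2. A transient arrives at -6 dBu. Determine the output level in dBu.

-13 dBu

Overshoot: -6 − (-20) = 14 dB.
At 2:1 the overshoot is divided by 2, leaving 7 dB above threshold.
Output = -20 + 7 = -13 dBu.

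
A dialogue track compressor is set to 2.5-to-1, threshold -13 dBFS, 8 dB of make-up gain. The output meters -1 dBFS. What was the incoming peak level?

-3 dBFS

Stripping the +8 dB make-up gives -9 dBFS at the gain stage.
Post-compression overshoot = -9 − (-13) = 4 dB.
Undo the ratio: input overshoot = 4 × 2.5 = 10 dB, giving input = -3 dBFS.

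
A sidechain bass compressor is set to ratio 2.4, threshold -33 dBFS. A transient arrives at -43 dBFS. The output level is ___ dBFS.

-43 dBFS is 10 dB below the -33 dBFS threshold, so no gain reduction is applied.
Output = input = -43 dBFS.

-43 dBFS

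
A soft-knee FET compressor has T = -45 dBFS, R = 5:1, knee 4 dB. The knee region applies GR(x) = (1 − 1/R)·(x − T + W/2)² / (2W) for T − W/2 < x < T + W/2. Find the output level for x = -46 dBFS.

-46.1 dBFS

x − T + W/2 = -46 − (-45) + 2 = 1.
GR = (1 − 1/5) × 1² / 8 = 0.8 × 1 / 8 = 0.1 dB.
Output = -46 − 0.1 = -46.1 dBFS.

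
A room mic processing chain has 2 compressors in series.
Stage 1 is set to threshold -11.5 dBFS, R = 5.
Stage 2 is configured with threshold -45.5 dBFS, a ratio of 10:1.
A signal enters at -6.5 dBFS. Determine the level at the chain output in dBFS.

Stage 1: -6.5 dBFS is 5 dB over -11.5 dBFS; at 5:1 that becomes 1 dB over, giving -10.5 dBFS.
Stage 2: overshoot 35 dB → 35/10 = 3.5 dB → -42 dBFS.

-42 dBFS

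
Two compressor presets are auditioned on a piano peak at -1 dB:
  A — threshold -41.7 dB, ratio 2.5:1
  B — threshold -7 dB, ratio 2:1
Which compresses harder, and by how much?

A: 40.7 dB over, compressed to 16.28 dB over, so 24.42 dB of GR.
B: 6 dB over, compressed to 3 dB over, so 3 dB of GR.
A reduces 21.42 dB more.

A, by 21.42 dB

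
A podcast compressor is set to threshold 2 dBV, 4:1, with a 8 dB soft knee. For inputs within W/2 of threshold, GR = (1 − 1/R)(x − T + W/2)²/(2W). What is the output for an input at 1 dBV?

x − T + W/2 = 1 − 2 + 4 = 3.
GR = (1 − 1/4) × 3² / 16 = 0.75 × 9 / 16 = 0.421875 dB.
Output = 1 − 0.421875 = 0.578125 dBV.

0.578125 dBV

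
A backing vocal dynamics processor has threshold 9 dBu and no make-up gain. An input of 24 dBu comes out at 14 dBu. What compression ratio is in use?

Input overshoot = 24 − 9 = 15 dB; output overshoot = 14 − 9 = 5 dB.
Ratio = 15 / 5 = 3.

3:1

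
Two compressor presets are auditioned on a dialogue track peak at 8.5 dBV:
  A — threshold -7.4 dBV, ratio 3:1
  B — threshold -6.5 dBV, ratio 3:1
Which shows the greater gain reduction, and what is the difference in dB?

A: overshoot 15.9 dB → output overshoot 5.3 dB → GR 10.6 dB.
B: overshoot 15 dB → output overshoot 5 dB → GR 10 dB.
A applies 0.6 dB more gain reduction.

A, by 0.6 dB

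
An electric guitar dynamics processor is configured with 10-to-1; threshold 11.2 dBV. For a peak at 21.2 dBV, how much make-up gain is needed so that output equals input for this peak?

9 dB

The peak compresses to 11.2 + 10/10 = 12.2 dBV.
To reach 21.2 dBV requires 21.2 − 12.2 = 9 dB of make-up.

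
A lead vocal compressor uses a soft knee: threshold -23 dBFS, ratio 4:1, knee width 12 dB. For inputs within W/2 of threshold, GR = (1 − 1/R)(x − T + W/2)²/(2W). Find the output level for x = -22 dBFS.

x − T + W/2 = -22 − (-23) + 6 = 7.
GR = (1 − 1/4) × 7² / 24 = 0.75 × 49 / 24 = 1.53125 dB.
Output = -22 − 1.53125 = -23.53125 dBFS.

-23.53125 dBFS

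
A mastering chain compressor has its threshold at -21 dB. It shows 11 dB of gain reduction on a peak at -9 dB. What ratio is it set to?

12:1

Input overshoot = -9 − (-21) = 12 dB.
Output overshoot = 12 − 11 = 1 dB.
Ratio = input overshoot / output overshoot = 12 / 1 = 12.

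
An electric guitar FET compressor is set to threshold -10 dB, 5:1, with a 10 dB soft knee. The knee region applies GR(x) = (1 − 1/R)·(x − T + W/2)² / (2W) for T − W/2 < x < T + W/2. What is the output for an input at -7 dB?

x − T + W/2 = -7 − (-10) + 5 = 8.
GR = (1 − 1/5) × 8² / 20 = 0.8 × 64 / 20 = 2.56 dB.
Output = -7 − 2.56 = -9.56 dB.

-9.56 dB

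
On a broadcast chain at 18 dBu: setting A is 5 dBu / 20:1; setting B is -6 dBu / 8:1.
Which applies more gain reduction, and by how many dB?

B, by 8.65 dB

A: overshoot 13 dB → output overshoot 0.65 dB → GR 12.35 dB.
B: overshoot 24 dB → output overshoot 3 dB → GR 21 dB.
B applies 8.65 dB more gain reduction.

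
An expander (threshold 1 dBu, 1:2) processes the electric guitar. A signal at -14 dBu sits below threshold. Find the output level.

Undershoot = 1 − (-14) = 15 dB.
At 1:2, that expands to 30 dB under threshold.
Output = 1 − 30 = -29 dBu.

-29 dBu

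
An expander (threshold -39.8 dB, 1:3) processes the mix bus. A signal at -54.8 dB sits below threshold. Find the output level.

-84.8 dB

Below threshold, a 1:3 expander applies gain = (3−1)×(T − x) of attenuation.
(3−1) × 15 = 30 dB, so output = -54.8 − 30 = -84.8 dB.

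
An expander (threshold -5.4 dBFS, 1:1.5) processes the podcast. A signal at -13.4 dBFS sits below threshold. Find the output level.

The input is 8 dB below the -5.4 dBFS threshold.
A 1:1.5 expander multiplies undershoot by 1.5: 8 × 1.5 = 12 dB below threshold.
Output = -5.4 − 12 = -17.4 dBFS.

-17.4 dBFS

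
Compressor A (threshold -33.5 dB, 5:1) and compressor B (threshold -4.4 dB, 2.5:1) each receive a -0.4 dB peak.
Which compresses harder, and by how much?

A: 33.1 dB over, compressed to 6.62 dB over, so 26.48 dB of GR.
B: 4 dB over, compressed to 1.6 dB over, so 2.4 dB of GR.
Difference: 24.08 dB in favour of A.

A, by 24.08 dB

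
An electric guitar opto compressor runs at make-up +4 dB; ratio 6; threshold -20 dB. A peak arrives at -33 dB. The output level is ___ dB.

-29 dB

-33 dB is 13 dB below the -20 dB threshold, so no gain reduction is applied.
Make-up gain adds 4 dB: -33 + 4 = -29 dB.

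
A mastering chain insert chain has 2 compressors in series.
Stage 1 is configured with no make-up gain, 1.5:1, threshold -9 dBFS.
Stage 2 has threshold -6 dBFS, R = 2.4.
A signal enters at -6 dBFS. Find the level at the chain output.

-7 dBFS

Stage 1: overshoot 3 dB → 3/1.5 = 2 dB → -7 dBFS.
Stage 2: -7 dBFS is at or below the -6 dBFS threshold — no compression; output -7 dBFS.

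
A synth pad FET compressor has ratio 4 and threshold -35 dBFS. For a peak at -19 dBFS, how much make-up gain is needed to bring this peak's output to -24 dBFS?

The peak compresses to -35 + 16/4 = -31 dBFS.
To reach -24 dBFS requires -24 − (-31) = 7 dB of make-up.

7 dB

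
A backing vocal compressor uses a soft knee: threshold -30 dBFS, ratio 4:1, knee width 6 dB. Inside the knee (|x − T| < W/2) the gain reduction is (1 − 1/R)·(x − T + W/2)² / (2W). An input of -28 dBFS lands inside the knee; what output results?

-29.5625 dBFS

x − T + W/2 = -28 − (-30) + 3 = 5.
GR = (1 − 1/4) × 5² / 12 = 0.75 × 25 / 12 = 1.5625 dB.
Output = -28 − 1.5625 = -29.5625 dBFS.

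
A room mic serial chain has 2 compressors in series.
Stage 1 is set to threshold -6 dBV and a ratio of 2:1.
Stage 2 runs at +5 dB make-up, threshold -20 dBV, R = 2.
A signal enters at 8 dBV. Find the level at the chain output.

Stage 1: 8 dBV is 14 dB over -6 dBV; at 2:1 that becomes 7 dB over, giving 1 dBV.
Stage 2: 21 dB above -20 dBV, reduced 2:1 to 10.5 dB above → -9.5 dBV; +5 dB make-up → -4.5 dBV.

-4.5 dBV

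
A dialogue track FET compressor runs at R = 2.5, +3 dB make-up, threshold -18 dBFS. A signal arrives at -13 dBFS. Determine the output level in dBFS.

-13 dBFS

Overshoot: -13 − (-18) = 5 dB.
2.5:1 compression reduces that to 5/2.5 = 2 dB over.
Output = -18 + 2 = -16 dBFS; make-up adds 3 dB, giving -13 dBFS.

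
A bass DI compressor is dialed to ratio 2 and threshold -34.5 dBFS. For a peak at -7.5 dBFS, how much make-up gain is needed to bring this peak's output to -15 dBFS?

6 dB

The peak compresses to -34.5 + 27/2 = -21 dBFS.
To reach -15 dBFS requires -15 − (-21) = 6 dB of make-up.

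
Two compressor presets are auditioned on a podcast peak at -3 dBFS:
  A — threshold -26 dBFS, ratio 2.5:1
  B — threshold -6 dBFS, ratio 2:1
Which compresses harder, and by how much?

A: GR = 23 − 23/2.5 = 13.8 dB.
B: GR = 3 − 3/2 = 1.5 dB.
A reduces 12.3 dB more.

A, by 12.3 dB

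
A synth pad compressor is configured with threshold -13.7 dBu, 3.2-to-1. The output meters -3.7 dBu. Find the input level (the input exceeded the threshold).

18.3 dBu

Post-compression overshoot = -3.7 − (-13.7) = 10 dB.
Input overshoot = R × output overshoot = 32 dB → input = -13.7 + 32 = 18.3 dBu.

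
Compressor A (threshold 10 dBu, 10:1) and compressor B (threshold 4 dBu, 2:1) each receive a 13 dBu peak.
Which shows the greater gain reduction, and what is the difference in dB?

A: 3 dB over, compressed to 0.3 dB over, so 2.7 dB of GR.
B: 9 dB over, compressed to 4.5 dB over, so 4.5 dB of GR.
B applies 1.8 dB more gain reduction.

B, by 1.8 dB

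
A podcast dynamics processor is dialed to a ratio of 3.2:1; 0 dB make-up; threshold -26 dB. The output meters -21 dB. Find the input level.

That's 5 dB above the -26 dB threshold.
Input overshoot = R × output overshoot = 16 dB → input = -26 + 16 = -10 dB.

-10 dB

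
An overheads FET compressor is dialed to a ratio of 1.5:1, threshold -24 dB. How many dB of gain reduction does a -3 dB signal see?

The signal is 21 dB above threshold.
After 1.5:1 compression the overshoot becomes 21/1.5 = 14 dB.
Gain reduction = 21 − 14 = 7 dB.

7 dB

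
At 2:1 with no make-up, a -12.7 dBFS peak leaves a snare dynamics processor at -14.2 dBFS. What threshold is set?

-15.7 dBFS

Gain reduction = -12.7 − (-14.2) = 1.5 dB; output overshoot = GR / (R − 1) = 1.5 / 1 = 1.5 dB.
Threshold = output − output overshoot = -14.2 − 1.5 = -15.7 dBFS.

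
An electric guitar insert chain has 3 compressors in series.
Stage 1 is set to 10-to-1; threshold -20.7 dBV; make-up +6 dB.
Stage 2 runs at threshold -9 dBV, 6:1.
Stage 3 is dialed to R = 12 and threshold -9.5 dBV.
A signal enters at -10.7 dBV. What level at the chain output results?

Stage 1: -10.7 dBV is 10 dB over -20.7 dBV; at 10:1 that becomes 1 dB over, giving -19.7 dBV; +6 dB make-up → -13.7 dBV.
Stage 2: -13.7 dBV ≤ -9 dBV, so stage 2 doesn't engage; output -13.7 dBV.
Stage 3: below threshold (-13.7 ≤ -9.5); passes unchanged; output -13.7 dBV.

-13.7 dBV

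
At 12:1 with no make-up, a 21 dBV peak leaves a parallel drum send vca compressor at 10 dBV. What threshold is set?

9 dBV

Let T be the threshold. Output overshoot = (input overshoot)/R, so 10 − T = (21 − T)/12.
12·(10 − T) = 21 − T → 11·T = 120 − 21 = 99.
T = 99/11 = 9 dBV.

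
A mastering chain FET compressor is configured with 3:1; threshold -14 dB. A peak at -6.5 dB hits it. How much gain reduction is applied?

5 dB

The signal is 7.5 dB above threshold.
At 3:1, output sits 7.5/3 = 2.5 dB above threshold.
So the signal is attenuated by 7.5 − 2.5 = 5 dB.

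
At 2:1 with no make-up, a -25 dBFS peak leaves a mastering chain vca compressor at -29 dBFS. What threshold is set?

Gain reduction = -25 − (-29) = 4 dB; output overshoot = GR / (R − 1) = 4 / 1 = 4 dB.
Threshold = output − output overshoot = -29 − 4 = -33 dBFS.

-33 dBFS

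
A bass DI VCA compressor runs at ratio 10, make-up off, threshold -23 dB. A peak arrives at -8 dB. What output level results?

Overshoot: -8 − (-23) = 15 dB.
The 15 dB excess becomes 1.5 dB after 10:1 reduction.
Output = -23 + 1.5 = -21.5 dB.

-21.5 dB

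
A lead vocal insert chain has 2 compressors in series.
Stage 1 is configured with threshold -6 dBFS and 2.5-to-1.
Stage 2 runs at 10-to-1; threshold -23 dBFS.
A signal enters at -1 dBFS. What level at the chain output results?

Stage 1: -1 dBFS is 5 dB over -6 dBFS; at 2.5:1 that becomes 2 dB over, giving -4 dBFS.
Stage 2: 19 dB above -23 dBFS, reduced 10:1 to 1.9 dB above → -21.1 dBFS.

-21.1 dBFS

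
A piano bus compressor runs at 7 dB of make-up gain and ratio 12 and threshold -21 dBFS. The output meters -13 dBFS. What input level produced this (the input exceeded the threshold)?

Remove make-up: -13 − 7 = -20 dBFS.
Post-compression overshoot = -20 − (-21) = 1 dB.
Undo the ratio: input overshoot = 1 × 12 = 12 dB, giving input = -9 dBFS.

-9 dBFS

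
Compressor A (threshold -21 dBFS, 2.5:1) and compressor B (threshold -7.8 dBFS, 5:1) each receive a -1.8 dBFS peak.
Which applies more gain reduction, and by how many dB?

A, by 6.72 dB

A: GR = 19.2 − 19.2/2.5 = 11.52 dB.
B: GR = 6 − 6/5 = 4.8 dB.
A reduces 6.72 dB more.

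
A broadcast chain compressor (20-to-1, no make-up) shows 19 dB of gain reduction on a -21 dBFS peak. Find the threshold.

Gain reduction = -21 − (-40) = 19 dB; output overshoot = GR / (R − 1) = 19 / 19 = 1 dB.
Threshold = output − output overshoot = -40 − 1 = -41 dBFS.

-41 dBFS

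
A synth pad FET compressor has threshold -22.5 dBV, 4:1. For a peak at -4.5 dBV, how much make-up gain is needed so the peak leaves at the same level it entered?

13.5 dB

The peak compresses to -22.5 + 18/4 = -18 dBV.
To reach -4.5 dBV requires -4.5 − (-18) = 13.5 dB of make-up.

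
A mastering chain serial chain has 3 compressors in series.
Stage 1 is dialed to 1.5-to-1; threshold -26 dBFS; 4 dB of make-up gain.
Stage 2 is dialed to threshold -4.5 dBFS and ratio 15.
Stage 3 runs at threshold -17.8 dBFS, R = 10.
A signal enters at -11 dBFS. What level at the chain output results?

-17.22 dBFS

Stage 1: 15 dB above -26 dBFS, reduced 1.5:1 to 10 dB above → -16 dBFS; +4 dB make-up → -12 dBFS.
Stage 2: -12 dBFS ≤ -4.5 dBFS, so stage 2 doesn't engage; output -12 dBFS.
Stage 3: overshoot 5.8 dB → 5.8/10 = 0.58 dB → -17.22 dBFS.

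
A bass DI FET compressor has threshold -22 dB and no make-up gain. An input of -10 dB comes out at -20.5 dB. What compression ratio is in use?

Input overshoot = -10 − (-22) = 12 dB; output overshoot = -20.5 − (-22) = 1.5 dB.
Ratio = 12 / 1.5 = 8.

8:1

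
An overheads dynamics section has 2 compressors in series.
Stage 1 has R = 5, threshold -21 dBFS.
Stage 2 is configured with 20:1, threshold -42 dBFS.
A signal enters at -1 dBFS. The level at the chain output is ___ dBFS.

-40.75 dBFS

Stage 1: 20 dB above -21 dBFS, reduced 5:1 to 4 dB above → -17 dBFS.
Stage 2: overshoot 25 dB → 25/20 = 1.25 dB → -40.75 dBFS.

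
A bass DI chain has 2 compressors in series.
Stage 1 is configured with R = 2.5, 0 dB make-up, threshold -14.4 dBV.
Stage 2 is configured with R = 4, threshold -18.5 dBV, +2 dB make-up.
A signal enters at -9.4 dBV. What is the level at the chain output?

-14.975 dBV

Stage 1: overshoot 5 dB → 5/2.5 = 2 dB → -12.4 dBV.
Stage 2: overshoot 6.1 dB → 6.1/4 = 1.525 dB → -16.975 dBV; +2 dB make-up → -14.975 dBV.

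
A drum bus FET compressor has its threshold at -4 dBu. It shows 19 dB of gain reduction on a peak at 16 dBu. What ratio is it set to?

Input overshoot = 16 − (-4) = 20 dB.
Output overshoot = 20 − 19 = 1 dB.
Ratio = input overshoot / output overshoot = 20 / 1 = 20.

20:1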